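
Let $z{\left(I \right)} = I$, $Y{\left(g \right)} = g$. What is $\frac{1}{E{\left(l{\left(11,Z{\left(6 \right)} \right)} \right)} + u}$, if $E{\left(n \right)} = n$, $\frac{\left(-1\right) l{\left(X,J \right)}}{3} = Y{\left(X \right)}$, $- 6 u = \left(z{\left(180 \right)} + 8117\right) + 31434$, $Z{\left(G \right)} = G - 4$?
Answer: $- \frac{6}{39929} \approx -0.00015027$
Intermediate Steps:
$Z{\left(G \right)} = -4 + G$
$u = - \frac{39731}{6}$ ($u = - \frac{\left(180 + 8117\right) + 31434}{6} = - \frac{8297 + 31434}{6} = \left(- \frac{1}{6}\right) 39731 = - \frac{39731}{6} \approx -6621.8$)
$l{\left(X,J \right)} = - 3 X$
$\frac{1}{E{\left(l{\left(11,Z{\left(6 \right)} \right)} \right)} + u} = \frac{1}{\left(-3\right) 11 - \frac{39731}{6}} = \frac{1}{-33 - \frac{39731}{6}} = \frac{1}{- \frac{39929}{6}} = - \frac{6}{39929}$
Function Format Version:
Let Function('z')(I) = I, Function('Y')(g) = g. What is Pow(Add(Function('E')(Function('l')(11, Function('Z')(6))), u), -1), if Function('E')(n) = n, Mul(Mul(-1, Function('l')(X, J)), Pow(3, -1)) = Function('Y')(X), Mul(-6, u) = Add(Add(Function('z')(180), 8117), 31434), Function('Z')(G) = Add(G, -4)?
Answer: Rational(-6, 39929) ≈ -0.00015027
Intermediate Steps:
Function('Z')(G) = Add(-4, G)
u = Rational(-39731, 6) (u = Mul(Rational(-1, 6), Add(Add(180, 8117), 31434)) = Mul(Rational(-1, 6), Add(8297, 31434)) = Mul(Rational(-1, 6), 39731) = Rational(-39731, 6) ≈ -6621.8)
Function('l')(X, J) = Mul(-3, X)
Pow(Add(Function('E')(Function('l')(11, Function('Z')(6))), u), -1) = Pow(Add(Mul(-3, 11), Rational(-39731, 6)), -1) = Pow(Add(-33, Rational(-39731, 6)), -1) = Pow(Rational(-39929, 6), -1) = Rational(-6, 39929)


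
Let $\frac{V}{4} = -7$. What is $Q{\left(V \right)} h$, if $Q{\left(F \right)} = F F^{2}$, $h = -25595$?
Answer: $561861440$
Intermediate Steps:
$V = -28$ ($V = 4 \left(-7\right) = -28$)
$Q{\left(F \right)} = F^{3}$
$Q{\left(V \right)} h = \left(-28\right)^{3} \left(-25595\right) = \left(-21952\right) \left(-25595\right) = 561861440$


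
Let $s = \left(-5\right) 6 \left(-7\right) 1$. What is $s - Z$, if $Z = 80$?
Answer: $130$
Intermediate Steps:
$s = 210$ ($s = \left(-30\right) \left(-7\right) 1 = 210 \cdot 1 = 210$)
$s - Z = 210 - 80 = 130$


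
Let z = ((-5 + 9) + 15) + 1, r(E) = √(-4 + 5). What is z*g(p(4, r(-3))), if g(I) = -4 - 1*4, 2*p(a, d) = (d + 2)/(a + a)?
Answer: -160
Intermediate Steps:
r(E) = 1 (r(E) = √1 = 1)
p(a, d) = (2 + d)/(4*a) (p(a, d) = ((d + 2)/(a + a))/2 = ((2 + d)/((2*a)))/2 = ((2 + d)*(1/(2*a)))/2 = ((2 + d)/(2*a))/2 = (2 + d)/(4*a))
z = 20 (z = (4 + 15) + 1 = 19 + 1 = 20)
g(I) = -8 (g(I) = -4 - 4 = -8)
z*g(p(4, r(-3))) = 20*(-8) = -160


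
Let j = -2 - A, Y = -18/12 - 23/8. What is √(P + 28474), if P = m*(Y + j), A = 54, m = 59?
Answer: √398590/4 ≈ 157.83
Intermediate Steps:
Y = -35/8 (Y = -18*1/12 - 23*⅛ = -3/2 - 23/8 = -35/8 ≈ -4.3750)
j = -56 (j = -2 - 1*54 = -2 - 54 = -56)
P = -28497/8 (P = 59*(-35/8 - 56) = 59*(-483/8) = -28497/8 ≈ -3562.1)
√(P + 28474) = √(-28497/8 + 28474) = √(199295/8) = √398590/4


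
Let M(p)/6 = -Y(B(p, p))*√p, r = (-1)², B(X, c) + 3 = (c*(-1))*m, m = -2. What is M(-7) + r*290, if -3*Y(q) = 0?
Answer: 290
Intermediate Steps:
B(X, c) = -3 + 2*c (B(X, c) = -3 + (c*(-1))*(-2) = -3 - c*(-2) = -3 + 2*c)
r = 1
Y(q) = 0 (Y(q) = -⅓*0 = 0)
M(p) = 0 (M(p) = 6*(-0*√p) = 6*(-1*0) = 6*0 = 0)
M(-7) + r*290 = 0 + 1*290 = 0 + 290 = 290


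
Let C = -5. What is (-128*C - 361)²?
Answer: 77841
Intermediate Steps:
(-128*C - 361)² = (-128*(-5) - 361)² = (640 - 361)² = 279² = 77841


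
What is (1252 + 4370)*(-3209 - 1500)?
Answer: -26473998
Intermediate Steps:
(1252 + 4370)*(-3209 - 1500) = 5622*(-4709) = -26473998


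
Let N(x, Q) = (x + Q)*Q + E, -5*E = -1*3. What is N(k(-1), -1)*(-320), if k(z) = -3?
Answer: -1472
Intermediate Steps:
E = ⅗ (E = -(-1)*3/5 = -⅕*(-3) = ⅗ ≈ 0.60000)
N(x, Q) = ⅗ + Q*(Q + x) (N(x, Q) = (x + Q)*Q + ⅗ = (Q + x)*Q + ⅗ = Q*(Q + x) + ⅗ = ⅗ + Q*(Q + x))
N(k(-1), -1)*(-320) = (⅗ + (-1)² - 1*(-3))*(-320) = (⅗ + 1 + 3)*(-320) = (23/5)*(-320) = -1472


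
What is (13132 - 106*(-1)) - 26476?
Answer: -13238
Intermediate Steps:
(13132 - 106*(-1)) - 26476 = (13132 + 106) - 26476 = 13238 - 26476 = -13238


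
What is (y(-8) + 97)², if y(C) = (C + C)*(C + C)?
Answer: 124609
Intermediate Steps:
y(C) = 4*C² (y(C) = (2*C)*(2*C) = 4*C²)
(y(-8) + 97)² = (4*(-8)² + 97)² = (4*64 + 97)² = (256 + 97)² = 353² = 124609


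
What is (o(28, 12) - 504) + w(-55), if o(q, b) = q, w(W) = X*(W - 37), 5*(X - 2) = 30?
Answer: -1212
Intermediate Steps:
X = 8 (X = 2 + (⅕)*30 = 2 + 6 = 8)
w(W) = -296 + 8*W (w(W) = 8*(W - 37) = 8*(-37 + W) = -296 + 8*W)
(o(28, 12) - 504) + w(-55) = (28 - 504) + (-296 + 8*(-55)) = -476 + (-296 - 440) = -476 - 736 = -1212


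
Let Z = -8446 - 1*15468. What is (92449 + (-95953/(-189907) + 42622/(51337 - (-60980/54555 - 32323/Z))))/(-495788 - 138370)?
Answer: -117588474823888839935680/806591686325462892291717 ≈ -0.14578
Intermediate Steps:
Z = -23914 (Z = -8446 - 15468 = -23914)
(92449 + (-95953/(-189907) + 42622/(51337 - (-60980/54555 - 32323/Z))))/(-495788 - 138370) = (92449 + (-95953/(-189907) + 42622/(51337 - (-60980/54555 - 32323/(-23914)))))/(-495788 - 138370) = (92449 + (-95953*(-1/189907) + 42622/(51337 - (-60980*1/54555 - 32323*(-1/23914)))))/(-634158) = (92449 + (95953/189907 + 42622/(51337 - (-12196/10911 + 32323/23914))))*(-1/634158) = (92449 + (95953/189907 + 42622/(51337 - 1*61021109/260925654)))*(-1/634158) = (92449 + (95953/189907 + 42622/(51337 - 61021109/260925654)))*(-1/634158) = (92449 + (95953/189907 + 42622/(13395079278289/260925654)))*(-1/634158) = (92449 + (95953/189907 + 42622*(260925654/13395079278289)))*(-1/634158) = (92449 + (95953/189907 + 11121173224788/13395079278289))*(-1/634158) = (92449 + 3397286685589479133/2543819320502029123)*(-1/634158) = (235176949647777679871360/2543819320502029123)*(-1/634158) = -117588474823888839935680/806591686325462892291717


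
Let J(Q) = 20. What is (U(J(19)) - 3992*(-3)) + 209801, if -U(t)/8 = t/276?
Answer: 15302573/69 ≈ 2.2178e+5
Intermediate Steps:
U(t) = -2*t/69 (U(t) = -8*t/276 = -2*t/69)
(U(J(19)) - 3992*(-3)) + 209801 = (-2/69*20 - 3992*(-3)) + 209801 = (-40/69 + 11976) + 209801 = 826304/69 + 209801 = 15302573/69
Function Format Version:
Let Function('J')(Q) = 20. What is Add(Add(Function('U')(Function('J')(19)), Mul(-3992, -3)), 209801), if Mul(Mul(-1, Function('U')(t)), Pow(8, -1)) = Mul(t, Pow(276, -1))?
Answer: Rational(15302573, 69) ≈ 2.2178e+5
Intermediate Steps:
Function('U')(t) = Mul(Rational(-2, 69), t) (Function('U')(t) = Mul(-8, Mul(t, Pow(276, -1))) = Mul(-8, Mul(t, Rational(1, 276))) = Mul(-8, Mul(Rational(1, 276), t)) = Mul(Rational(-2, 69), t))
Add(Add(Function('U')(Function('J')(19)), Mul(-3992, -3)), 209801) = Add(Add(Mul(Rational(-2, 69), 20), Mul(-3992, -3)), 209801) = Add(Add(Rational(-40, 69), 11976), 209801) = Add(Rational(826304, 69), 209801) = Rational(15302573, 69)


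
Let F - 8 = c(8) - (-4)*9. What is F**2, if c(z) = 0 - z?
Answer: 1296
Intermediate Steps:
c(z) = -z
F = 36 (F = 8 + (-1*8 - (-4)*9) = 8 + (-8 - 1*(-36)) = 8 + (-8 + 36) = 8 + 28 = 36)
F**2 = 36**2 = 1296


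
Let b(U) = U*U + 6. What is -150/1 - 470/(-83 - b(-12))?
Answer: -34480/233 ≈ -147.98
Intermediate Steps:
b(U) = 6 + U² (b(U) = U² + 6 = 6 + U²)
-150/1 - 470/(-83 - b(-12)) = -150/1 - 470/(-83 - (6 + (-12)²)) = -150*1 - 470/(-83 - (6 + 144)) = -150 - 470/(-83 - 1*150) = -150 - 470/(-83 - 150) = -150 - 470/(-233) = -150 - 470*(-1/233) = -150 + 470/233 = -34480/233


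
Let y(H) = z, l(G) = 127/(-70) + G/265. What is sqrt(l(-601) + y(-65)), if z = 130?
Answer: sqrt(69325802)/742 ≈ 11.221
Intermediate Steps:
l(G) = -127/70 + G/265 (l(G) = 127*(-1/70) + G*(1/265) = -127/70 + G/265)
y(H) = 130
sqrt(l(-601) + y(-65)) = sqrt((-127/70 + (1/265)*(-601)) + 130) = sqrt((-127/70 - 601/265) + 130) = sqrt(-3029/742 + 130) = sqrt(93431/742) = sqrt(69325802)/742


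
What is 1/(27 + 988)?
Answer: 1/1015 ≈ 0.00098522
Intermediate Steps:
1/(27 + 988) = 1/1015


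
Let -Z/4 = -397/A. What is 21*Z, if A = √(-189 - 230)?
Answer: -33348*I*√419/419 ≈ -1629.2*I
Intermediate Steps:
A = I*√419 (A = √(-419) = I*√419 ≈ 20.469*I)
Z = -1588*I*√419/419 (Z = -(-1588)/(I*√419) = -(-1588)*(-I*√419/419) = -1588*I*√419/419 ≈ -77.579*I)
21*Z = 21*(-1588*I*√419/419) = -33348*I*√419/419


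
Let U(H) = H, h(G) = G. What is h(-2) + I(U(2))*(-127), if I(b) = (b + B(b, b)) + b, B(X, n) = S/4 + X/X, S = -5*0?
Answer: -637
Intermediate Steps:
S = 0
B(X, n) = 1 (B(X, n) = 0/4 + X/X = 0*(¼) + 1 = 0 + 1 = 1)
I(b) = 1 + 2*b (I(b) = (b + 1) + b = (1 + b) + b = 1 + 2*b)
h(-2) + I(U(2))*(-127) = -2 + (1 + 2*2)*(-127) = -2 + (1 + 4)*(-127) = -2 + 5*(-127) = -2 - 635 = -637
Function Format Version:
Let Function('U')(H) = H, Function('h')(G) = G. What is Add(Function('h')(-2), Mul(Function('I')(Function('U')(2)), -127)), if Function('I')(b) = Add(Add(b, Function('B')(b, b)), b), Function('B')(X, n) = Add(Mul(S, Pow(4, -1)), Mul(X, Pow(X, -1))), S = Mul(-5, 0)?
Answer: -637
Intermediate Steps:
S = 0
Function('B')(X, n) = 1 (Function('B')(X, n) = Add(Mul(0, Pow(4, -1)), Mul(X, Pow(X, -1))) = Add(Mul(0, Rational(1, 4)), 1) = Add(0, 1) = 1)
Function('I')(b) = Add(1, Mul(2, b)) (Function('I')(b) = Add(Add(b, 1), b) = Add(Add(1, b), b) = Add(1, Mul(2, b)))
Add(Function('h')(-2), Mul(Function('I')(Function('U')(2)), -127)) = Add(-2, Mul(Add(1, Mul(2, 2)), -127)) = Add(-2, Mul(Add(1, 4), -127)) = Add(-2, Mul(5, -127)) = Add(-2, -635) = -637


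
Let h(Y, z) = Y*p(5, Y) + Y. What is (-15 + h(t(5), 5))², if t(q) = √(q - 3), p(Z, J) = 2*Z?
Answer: 467 - 330*√2 ≈ 0.30952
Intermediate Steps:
t(q) = √(-3 + q)
h(Y, z) = 11*Y (h(Y, z) = Y*(2*5) + Y = Y*10 + Y = 10*Y + Y = 11*Y)
(-15 + h(t(5), 5))² = (-15 + 11*√(-3 + 5))² = (-15 + 11*√2)²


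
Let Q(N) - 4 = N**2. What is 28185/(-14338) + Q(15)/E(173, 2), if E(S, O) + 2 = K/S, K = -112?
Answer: -634211/7169 ≈ -88.466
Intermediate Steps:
E(S, O) = -2 - 112/S
Q(N) = 4 + N**2
28185/(-14338) + Q(15)/E(173, 2) = 28185/(-14338) + (4 + 15**2)/(-2 - 112/173) = 28185*(-1/14338) + (4 + 225)/(-2 - 112*1/173) = -28185/14338 + 229/(-2 - 112/173) = -28185/14338 + 229/(-458/173) = -28185/14338 + 229*(-173/458) = -28185/14338 - 173/2 = -634211/7169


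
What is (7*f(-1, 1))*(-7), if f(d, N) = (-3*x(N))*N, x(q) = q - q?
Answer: 0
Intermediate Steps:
x(q) = 0
f(d, N) = 0 (f(d, N) = (-3*0)*N = 0*N = 0)
(7*f(-1, 1))*(-7) = (7*0)*(-7) = 0*(-7) = 0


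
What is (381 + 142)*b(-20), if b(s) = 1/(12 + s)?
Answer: -523/8 ≈ -65.375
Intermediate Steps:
(381 + 142)*b(-20) = (381 + 142)/(12 - 20) = 523/(-8) = 523*(-⅛) = -523/8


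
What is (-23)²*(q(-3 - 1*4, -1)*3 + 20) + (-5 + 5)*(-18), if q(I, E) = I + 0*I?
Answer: -529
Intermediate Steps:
q(I, E) = I (q(I, E) = I + 0 = I)
(-23)²*(q(-3 - 1*4, -1)*3 + 20) + (-5 + 5)*(-18) = (-23)²*((-3 - 1*4)*3 + 20) + (-5 + 5)*(-18) = 529*((-3 - 4)*3 + 20) + 0*(-18) = 529*(-7*3 + 20) + 0 = 529*(-21 + 20) + 0 = 529*(-1) + 0 = -529 + 0 = -529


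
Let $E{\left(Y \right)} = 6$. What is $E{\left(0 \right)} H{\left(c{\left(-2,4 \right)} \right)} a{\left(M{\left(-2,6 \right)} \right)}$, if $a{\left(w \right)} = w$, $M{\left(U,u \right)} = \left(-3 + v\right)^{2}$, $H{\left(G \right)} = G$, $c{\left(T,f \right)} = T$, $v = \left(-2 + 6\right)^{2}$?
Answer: $-2028$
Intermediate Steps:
$v = 16$ ($v = 4^{2} = 16$)
$M{\left(U,u \right)} = 169$ ($M{\left(U,u \right)} = \left(-3 + 16\right)^{2} = 13^{2} = 169$)
$E{\left(0 \right)} H{\left(c{\left(-2,4 \right)} \right)} a{\left(M{\left(-2,6 \right)} \right)} = 6 \left(-2\right) 169 = \left(-12\right) 169 = -2028$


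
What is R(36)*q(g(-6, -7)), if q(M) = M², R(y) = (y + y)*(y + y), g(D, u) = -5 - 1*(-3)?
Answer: 20736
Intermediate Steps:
g(D, u) = -2 (g(D, u) = -5 + 3 = -2)
R(y) = 4*y² (R(y) = (2*y)*(2*y) = 4*y²)
R(36)*q(g(-6, -7)) = (4*36²)*(-2)² = (4*1296)*4 = 5184*4 = 20736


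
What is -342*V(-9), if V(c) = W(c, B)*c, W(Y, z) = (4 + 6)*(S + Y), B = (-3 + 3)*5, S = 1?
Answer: -246240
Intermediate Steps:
B = 0 (B = 0*5 = 0)
W(Y, z) = 10 + 10*Y (W(Y, z) = (4 + 6)*(1 + Y) = 10*(1 + Y) = 10 + 10*Y)
V(c) = c*(10 + 10*c) (V(c) = (10 + 10*c)*c = c*(10 + 10*c))
-342*V(-9) = -3420*(-9)*(1 - 9) = -3420*(-9)*(-8) = -342*720 = -246240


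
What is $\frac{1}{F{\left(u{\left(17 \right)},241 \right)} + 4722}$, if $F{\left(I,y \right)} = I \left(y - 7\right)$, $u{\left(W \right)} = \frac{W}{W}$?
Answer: $\frac{1}{4956} \approx 0.00020178$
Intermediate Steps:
$u{\left(W \right)} = 1$
$F{\left(I,y \right)} = I \left(-7 + y\right)$
$\frac{1}{F{\left(u{\left(17 \right)},241 \right)} + 4722} = \frac{1}{1 \left(-7 + 241\right) + 4722} = \frac{1}{1 \cdot 234 + 4722} = \frac{1}{234 + 4722} = \frac{1}{4956}$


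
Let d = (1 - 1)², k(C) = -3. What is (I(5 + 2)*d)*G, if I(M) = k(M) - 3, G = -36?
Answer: 0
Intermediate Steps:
I(M) = -6 (I(M) = -3 - 3 = -6)
d = 0 (d = 0² = 0)
(I(5 + 2)*d)*G = -6*0*(-36) = 0*(-36) = 0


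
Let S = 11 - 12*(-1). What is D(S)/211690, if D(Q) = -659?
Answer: -659/211690 ≈ -0.0031130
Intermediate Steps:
S = 23 (S = 11 + 12 = 23)
D(S)/211690 = -659/211690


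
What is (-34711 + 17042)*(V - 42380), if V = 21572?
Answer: 367656552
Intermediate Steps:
(-34711 + 17042)*(V - 42380) = (-34711 + 17042)*(21572 - 42380) = -17669*(-20808) = 367656552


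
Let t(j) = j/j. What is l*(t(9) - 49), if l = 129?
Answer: -6192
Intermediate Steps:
t(j) = 1
l*(t(9) - 49) = 129*(1 - 49) = 129*(-48) = -6192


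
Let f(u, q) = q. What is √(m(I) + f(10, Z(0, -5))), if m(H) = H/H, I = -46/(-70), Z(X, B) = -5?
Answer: 2*I ≈ 2.0*I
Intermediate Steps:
I = 23/35 (I = -46*(-1/70) = 23/35 ≈ 0.65714)
m(H) = 1
√(m(I) + f(10, Z(0, -5))) = √(1 - 5) = √(-4) = 2*I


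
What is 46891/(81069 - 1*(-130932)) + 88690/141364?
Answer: 12715534007/14984654682 ≈ 0.84857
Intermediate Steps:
46891/(81069 - 1*(-130932)) + 88690/141364 = 46891/(81069 + 130932) + 88690*(1/141364) = 46891/212001 + 44345/70682 = 12715534007/14984654682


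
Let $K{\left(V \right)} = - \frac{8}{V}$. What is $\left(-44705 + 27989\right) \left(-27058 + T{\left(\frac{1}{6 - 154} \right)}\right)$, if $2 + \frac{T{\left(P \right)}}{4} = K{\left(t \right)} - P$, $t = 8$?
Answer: $\frac{16742561724}{37} \approx 4.525 \cdot 10^{8}$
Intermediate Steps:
$T{\left(P \right)} = -12 - 4 P$ ($T{\left(P \right)} = -8 + 4 \left(- \frac{8}{8} - P\right) = -8 + 4 \left(\left(-8\right) \frac{1}{8} - P\right) = -8 + 4 \left(-1 - P\right) = -8 - \left(4 + 4 P\right) = -12 - 4 P$)
$\left(-44705 + 27989\right) \left(-27058 + T{\left(\frac{1}{6 - 154} \right)}\right) = \left(-44705 + 27989\right) \left(-27058 - \left(12 + \frac{4}{6 - 154}\right)\right) = - 16716 \left(-27058 - \left(12 + \frac{4}{-148}\right)\right) = - 16716 \left(-27058 - \frac{443}{37}\right) = \left(-16716\right) \left(- \frac{1001589}{37}\right) = \frac{16742561724}{37}$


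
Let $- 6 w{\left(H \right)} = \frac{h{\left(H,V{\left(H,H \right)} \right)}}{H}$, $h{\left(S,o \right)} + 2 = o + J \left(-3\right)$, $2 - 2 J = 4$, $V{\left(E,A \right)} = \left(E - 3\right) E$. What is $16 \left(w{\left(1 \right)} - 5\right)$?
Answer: $- \frac{232}{3} \approx -77.333$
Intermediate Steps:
$V{\left(E,A \right)} = E \left(-3 + E\right)$ ($V{\left(E,A \right)} = \left(-3 + E\right) E = E \left(-3 + E\right)$)
$J = -1$ ($J = 1 - 2 = -1$)
$h{\left(S,o \right)} = 1 + o$ ($h{\left(S,o \right)} = -2 + \left(o - -3\right) = -2 + \left(o + 3\right) = -2 + \left(3 + o\right) = 1 + o$)
$w{\left(H \right)} = - \frac{1 + H \left(-3 + H\right)}{6 H}$ ($w{\left(H \right)} = - \frac{\left(1 + H \left(-3 + H\right)\right) \frac{1}{H}}{6} = - \frac{\frac{1}{H} \left(1 + H \left(-3 + H\right)\right)}{6} = - \frac{1 + H \left(-3 + H\right)}{6 H}$)
$16 \left(w{\left(1 \right)} - 5\right) = 16 \left(\frac{-1 - 1 \left(-3 + 1\right)}{6 \cdot 1} - 5\right) = 16 \left(\frac{1}{6} \cdot 1 \left(-1 - 1 \left(-2\right)\right) - 5\right) = 16 \left(\frac{1}{6} \cdot 1 \left(-1 + 2\right) - 5\right) = 16 \left(\frac{1}{6} \cdot 1 \cdot 1 - 5\right) = 16 \left(\frac{1}{6} - 5\right) = 16 \left(- \frac{29}{6}\right) = - \frac{232}{3}$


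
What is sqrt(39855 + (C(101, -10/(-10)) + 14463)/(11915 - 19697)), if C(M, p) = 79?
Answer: sqrt(603371665794)/3891 ≈ 199.63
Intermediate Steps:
sqrt(39855 + (C(101, -10/(-10)) + 14463)/(11915 - 19697)) = sqrt(39855 + (79 + 14463)/(11915 - 19697)) = sqrt(39855 + 14542/(-7782)) = sqrt(39855 + 14542*(-1/7782)) = sqrt(39855 - 7271/3891) = sqrt(155068534/3891) = sqrt(603371665794)/3891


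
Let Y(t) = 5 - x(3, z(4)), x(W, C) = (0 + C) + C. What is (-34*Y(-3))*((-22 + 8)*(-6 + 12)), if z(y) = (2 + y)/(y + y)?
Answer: 9996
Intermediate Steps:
z(y) = (2 + y)/(2*y) (z(y) = (2 + y)/((2*y)) = (2 + y)*(1/(2*y)) = (2 + y)/(2*y))
x(W, C) = 2*C (x(W, C) = C + C = 2*C)
Y(t) = 7/2 (Y(t) = 5 - 2*(½)*(2 + 4)/4 = 5 - 2*(½)*(¼)*6 = 5 - 2*3/4 = 5 - 1*3/2 = 5 - 3/2 = 7/2)
(-34*Y(-3))*((-22 + 8)*(-6 + 12)) = (-34*7/2)*((-22 + 8)*(-6 + 12)) = -(-1666)*6 = -119*(-84) = 9996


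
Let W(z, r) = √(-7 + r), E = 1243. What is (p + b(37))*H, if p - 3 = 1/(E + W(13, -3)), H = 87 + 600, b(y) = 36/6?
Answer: 9553953738/1545059 - 687*I*√10/1545059 ≈ 6183.6 - 0.0014061*I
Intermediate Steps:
b(y) = 6 (b(y) = 36*(⅙) = 6)
H = 687
p = 3 + 1/(1243 + I*√10) (p = 3 + 1/(1243 + √(-7 - 3)) = 3 + 1/(1243 + √(-10)) = 3 + 1/(1243 + I*√10) ≈ 3.0008 - 2.0467e-6*I)
(p + b(37))*H = ((4636420/1545059 - I*√10/1545059) + 6)*687 = (13906774/1545059 - I*√10/1545059)*687 = 9553953738/1545059 - 687*I*√10/1545059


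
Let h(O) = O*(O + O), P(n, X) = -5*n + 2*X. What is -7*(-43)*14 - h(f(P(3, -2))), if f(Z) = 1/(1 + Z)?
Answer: 682667/162 ≈ 4214.0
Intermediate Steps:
h(O) = 2*O² (h(O) = O*(2*O) = 2*O²)
-7*(-43)*14 - h(f(P(3, -2))) = -7*(-43)*14 - 2*(1/(1 + (-5*3 + 2*(-2))))² = 301*14 - 2*(1/(1 + (-15 - 4)))² = 4214 - 2*(1/(1 - 19))² = 4214 - 2*(1/(-18))² = 4214 - 2*(-1/18)² = 4214 - 2/324 = 4214 - 1*1/162 = 4214 - 1/162 = 682667/162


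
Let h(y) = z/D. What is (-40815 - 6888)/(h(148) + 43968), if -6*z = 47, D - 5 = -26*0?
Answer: -1431090/1318993 ≈ -1.0850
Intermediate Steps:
D = 5 (D = 5 - 26*0 = 5 + 0 = 5)
z = -47/6 (z = -⅙*47 = -47/6 ≈ -7.8333)
h(y) = -47/30 (h(y) = -47/6/5 = -47/6*⅕ = -47/30)
(-40815 - 6888)/(h(148) + 43968) = (-40815 - 6888)/(-47/30 + 43968) = -47703/1318993/30 = -47703*30/1318993 = -1431090/1318993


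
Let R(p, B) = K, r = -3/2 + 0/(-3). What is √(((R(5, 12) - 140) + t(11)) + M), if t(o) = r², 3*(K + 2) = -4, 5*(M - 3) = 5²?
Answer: I*√4791/6 ≈ 11.536*I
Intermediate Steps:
r = -3/2 (r = -3*½ + 0*(-⅓) = -3/2 + 0 = -3/2 ≈ -1.5000)
M = 8 (M = 3 + (⅕)*5² = 3 + (⅕)*25 = 3 + 5 = 8)
K = -10/3 (K = -2 + (⅓)*(-4) = -2 - 4/3 = -10/3 ≈ -3.3333)
R(p, B) = -10/3
t(o) = 9/4 (t(o) = (-3/2)² = 9/4)
√(((R(5, 12) - 140) + t(11)) + M) = √(((-10/3 - 140) + 9/4) + 8) = √((-430/3 + 9/4) + 8) = √(-1693/12 + 8) = √(-1597/12) = I*√4791/6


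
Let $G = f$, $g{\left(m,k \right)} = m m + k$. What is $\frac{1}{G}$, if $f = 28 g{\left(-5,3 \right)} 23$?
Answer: $\frac{1}{18032} \approx 5.5457 \cdot 10^{-5}$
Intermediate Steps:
$g{\left(m,k \right)} = k + m^{2}$ ($g{\left(m,k \right)} = m^{2} + k = k + m^{2}$)
$f = 18032$ ($f = 28 \left(3 + \left(-5\right)^{2}\right) 23 = 28 \left(3 + 25\right) 23 = 28 \cdot 28 \cdot 23 = 784 \cdot 23 = 18032$)
$G = 18032$
$\frac{1}{G} = \frac{1}{18032}$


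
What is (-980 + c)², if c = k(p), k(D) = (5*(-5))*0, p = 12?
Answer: 960400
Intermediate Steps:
k(D) = 0 (k(D) = -25*0 = 0)
c = 0
(-980 + c)² = (-980 + 0)² = (-980)² = 960400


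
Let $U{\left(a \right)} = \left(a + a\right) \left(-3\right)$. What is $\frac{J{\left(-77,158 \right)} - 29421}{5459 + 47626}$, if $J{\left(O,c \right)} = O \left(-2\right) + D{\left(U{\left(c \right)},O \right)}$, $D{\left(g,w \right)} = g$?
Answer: $- \frac{6043}{10617} \approx -0.56918$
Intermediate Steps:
$U{\left(a \right)} = - 6 a$ ($U{\left(a \right)} = 2 a \left(-3\right) = - 6 a$)
$J{\left(O,c \right)} = - 6 c - 2 O$ ($J{\left(O,c \right)} = O \left(-2\right) - 6 c = - 2 O - 6 c = - 6 c - 2 O$)
$\frac{J{\left(-77,158 \right)} - 29421}{5459 + 47626} = \frac{\left(\left(-6\right) 158 - -154\right) - 29421}{5459 + 47626} = \frac{\left(-948 + 154\right) - 29421}{53085} = \left(-794 - 29421\right) \frac{1}{53085} = \left(-30215\right) \frac{1}{53085} = - \frac{6043}{10617}$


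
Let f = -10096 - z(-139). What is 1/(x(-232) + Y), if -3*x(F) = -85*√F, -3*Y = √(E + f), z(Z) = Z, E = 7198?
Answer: 3*I/(√2759 - 170*√58) ≈ -0.0024152*I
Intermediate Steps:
f = -9957 (f = -10096 - 1*(-139) = -10096 + 139 = -9957)
Y = -I*√2759/3 (Y = -√(7198 - 9957)/3 = -I*√2759/3 ≈ -17.509*I)
x(F) = 85*√F/3 (x(F) = -(-85)*√F/3 = 85*√F/3)
1/(x(-232) + Y) = 1/(85*√(-232)/3 - I*√2759/3) = 1/(85*(2*I*√58)/3 - I*√2759/3) = 1/(170*I*√58/3 - I*√2759/3) = 1/(-I*√2759/3 + 170*I*√58/3)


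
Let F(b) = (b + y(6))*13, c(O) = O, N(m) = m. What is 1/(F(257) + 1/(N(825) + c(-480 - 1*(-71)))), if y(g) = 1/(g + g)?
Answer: 1248/4170923 ≈ 0.00029921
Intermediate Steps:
y(g) = 1/(2*g)
F(b) = 13/12 + 13*b (F(b) = (b + (1/2)/6)*13 = (b + (1/2)*(1/6))*13 = (b + 1/12)*13 = (1/12 + b)*13 = 13/12 + 13*b)
1/(F(257) + 1/(N(825) + c(-480 - 1*(-71)))) = 1/((13/12 + 13*257) + 1/(825 + (-480 - 1*(-71)))) = 1/((13/12 + 3341) + 1/(825 + (-480 + 71))) = 1/(40105/12 + 1/(825 - 409)) = 1/(40105/12 + 1/416) = 1/(4170923/1248) = 1248/4170923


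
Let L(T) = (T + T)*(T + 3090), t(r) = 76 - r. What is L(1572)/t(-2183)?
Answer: 1628592/251 ≈ 6488.4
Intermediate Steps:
L(T) = 2*T*(3090 + T) (L(T) = (2*T)*(3090 + T) = 2*T*(3090 + T))
L(1572)/t(-2183) = (2*1572*(3090 + 1572))/(76 - 1*(-2183)) = (2*1572*4662)/(76 + 2183) = 14657328/2259 = 14657328*(1/2259) = 1628592/251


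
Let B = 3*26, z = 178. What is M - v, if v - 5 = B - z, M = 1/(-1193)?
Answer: 113334/1193 ≈ 94.999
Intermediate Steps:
B = 78
M = -1/1193 ≈ -0.00083822
v = -95 (v = 5 + (78 - 1*178) = 5 + (78 - 178) = 5 - 100 = -95)
M - v = -1/1193 - 1*(-95) = -1/1193 + 95 = 113334/1193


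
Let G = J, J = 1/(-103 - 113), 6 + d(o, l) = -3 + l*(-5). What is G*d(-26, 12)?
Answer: 23/72 ≈ 0.31944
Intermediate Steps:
d(o, l) = -9 - 5*l (d(o, l) = -6 + (-3 + l*(-5)) = -6 + (-3 - 5*l) = -9 - 5*l)
J = -1/216 (J = 1/(-216) = -1/216 ≈ -0.0046296)
G = -1/216 ≈ -0.0046296
G*d(-26, 12) = -(-9 - 5*12)/216 = -(-9 - 60)/216 = -1/216*(-69) = 23/72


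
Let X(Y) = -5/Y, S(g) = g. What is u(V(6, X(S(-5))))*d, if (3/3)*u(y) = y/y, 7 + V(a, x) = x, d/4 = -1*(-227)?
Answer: 908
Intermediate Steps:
d = 908 (d = 4*(-1*(-227)) = 4*227 = 908)
V(a, x) = -7 + x
u(y) = 1 (u(y) = y/y = 1)
u(V(6, X(S(-5))))*d = 1*908 = 908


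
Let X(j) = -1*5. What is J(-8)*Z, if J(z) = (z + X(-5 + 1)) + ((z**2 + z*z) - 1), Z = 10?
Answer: 1140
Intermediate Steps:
X(j) = -5
J(z) = -6 + z + 2*z**2 (J(z) = (z - 5) + ((z**2 + z*z) - 1) = (-5 + z) + ((z**2 + z**2) - 1) = (-5 + z) + (2*z**2 - 1) = (-5 + z) + (-1 + 2*z**2) = -6 + z + 2*z**2)
J(-8)*Z = (-6 - 8 + 2*(-8)**2)*10 = (-6 - 8 + 2*64)*10 = (-6 - 8 + 128)*10 = 114*10 = 1140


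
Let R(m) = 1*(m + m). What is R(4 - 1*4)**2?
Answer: 0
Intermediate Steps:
R(m) = 2*m (R(m) = 1*(2*m) = 2*m)
R(4 - 1*4)**2 = (2*(4 - 1*4))**2 = (2*(4 - 4))**2 = (2*0)**2 = 0**2 = 0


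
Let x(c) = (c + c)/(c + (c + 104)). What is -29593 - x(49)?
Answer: -2988942/101 ≈ -29594.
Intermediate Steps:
x(c) = 2*c/(104 + 2*c) (x(c) = (2*c)/(c + (104 + c)) = (2*c)/(104 + 2*c) = 2*c/(104 + 2*c))
-29593 - x(49) = -29593 - 49/(52 + 49) = -29593 - 49/101 = -2988942/101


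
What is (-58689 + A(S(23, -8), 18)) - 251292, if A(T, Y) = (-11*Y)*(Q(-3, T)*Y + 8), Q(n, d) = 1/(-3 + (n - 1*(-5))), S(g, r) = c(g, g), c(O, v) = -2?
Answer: -308001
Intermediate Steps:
S(g, r) = -2
Q(n, d) = 1/(2 + n) (Q(n, d) = 1/(-3 + (n + 5)) = 1/(-3 + (5 + n)) = 1/(2 + n))
A(T, Y) = -11*Y*(8 - Y) (A(T, Y) = (-11*Y)*(Y/(2 - 3) + 8) = (-11*Y)*(Y/(-1) + 8) = (-11*Y)*(-Y + 8) = (-11*Y)*(8 - Y) = -11*Y*(8 - Y))
(-58689 + A(S(23, -8), 18)) - 251292 = (-58689 + 11*18*(-8 + 18)) - 251292 = (-58689 + 11*18*10) - 251292 = (-58689 + 1980) - 251292 = -56709 - 251292 = -308001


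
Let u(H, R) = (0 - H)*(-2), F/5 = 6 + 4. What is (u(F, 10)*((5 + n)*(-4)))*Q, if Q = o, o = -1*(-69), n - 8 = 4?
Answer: -469200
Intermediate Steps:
n = 12 (n = 8 + 4 = 12)
o = 69
F = 50 (F = 5*(6 + 4) = 5*10 = 50)
Q = 69
u(H, R) = 2*H (u(H, R) = -H*(-2) = 2*H)
(u(F, 10)*((5 + n)*(-4)))*Q = ((2*50)*((5 + 12)*(-4)))*69 = (100*(17*(-4)))*69 = (100*(-68))*69 = -6800*69 = -469200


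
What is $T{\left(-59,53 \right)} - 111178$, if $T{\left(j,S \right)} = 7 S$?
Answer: $-110807$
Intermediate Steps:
$T{\left(-59,53 \right)} - 111178 = 7 \cdot 53 - 111178 = 371 - 111178 = -110807$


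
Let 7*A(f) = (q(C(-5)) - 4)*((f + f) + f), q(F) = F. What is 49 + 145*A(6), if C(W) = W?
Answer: -23147/7 ≈ -3306.7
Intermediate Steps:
A(f) = -27*f/7 (A(f) = ((-5 - 4)*((f + f) + f))/7 = (-9*(2*f + f))/7 = (-27*f)/7 = -27*f/7)
49 + 145*A(6) = 49 + 145*(-27/7*6) = 49 + 145*(-162/7) = 49 - 23490/7 = -23147/7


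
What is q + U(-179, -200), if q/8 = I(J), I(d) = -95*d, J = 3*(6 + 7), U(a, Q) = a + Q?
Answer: -30019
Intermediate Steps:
U(a, Q) = Q + a
J = 39 (J = 3*13 = 39)
q = -29640 (q = 8*(-95*39) = 8*(-3705) = -29640)
q + U(-179, -200) = -29640 + (-200 - 179) = -29640 - 379 = -30019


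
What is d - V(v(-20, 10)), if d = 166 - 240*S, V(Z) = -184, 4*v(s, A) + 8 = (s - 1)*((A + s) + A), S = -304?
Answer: 73310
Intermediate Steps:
v(s, A) = -2 + (-1 + s)*(s + 2*A)/4 (v(s, A) = -2 + ((s - 1)*((A + s) + A))/4 = -2 + ((-1 + s)*(s + 2*A))/4 = -2 + (-1 + s)*(s + 2*A)/4)
d = 73126 (d = 166 - 240*(-304) = 166 + 72960 = 73126)
d - V(v(-20, 10)) = 73126 - 1*(-184) = 73126 + 184 = 73310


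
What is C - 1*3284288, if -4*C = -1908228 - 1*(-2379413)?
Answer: -13608337/4 ≈ -3.4021e+6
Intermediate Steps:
C = -471185/4 (C = -(-1908228 - 1*(-2379413))/4 = -(-1908228 + 2379413)/4 = -¼*471185 = -471185/4 ≈ -1.1780e+5)
C - 1*3284288 = -471185/4 - 1*3284288 = -471185/4 - 3284288 = -13608337/4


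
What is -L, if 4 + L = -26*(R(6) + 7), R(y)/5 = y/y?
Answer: 316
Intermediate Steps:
R(y) = 5 (R(y) = 5*(y/y) = 5*1 = 5)
L = -316 (L = -4 - 26*(5 + 7) = -4 - 26*12 = -4 - 312 = -316)
-L = -1*(-316) = 316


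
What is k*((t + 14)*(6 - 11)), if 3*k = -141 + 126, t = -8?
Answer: 150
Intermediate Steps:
k = -5 (k = (-141 + 126)/3 = (1/3)*(-15) = -5)
k*((t + 14)*(6 - 11)) = -5*(-8 + 14)*(6 - 11) = -30*(-5) = -5*(-30) = 150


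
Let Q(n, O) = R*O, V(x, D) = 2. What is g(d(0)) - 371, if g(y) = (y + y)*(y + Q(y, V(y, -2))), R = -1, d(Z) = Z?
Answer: -371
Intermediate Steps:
Q(n, O) = -O
g(y) = 2*y*(-2 + y) (g(y) = (y + y)*(y - 1*2) = (2*y)*(y - 2) = (2*y)*(-2 + y) = 2*y*(-2 + y))
g(d(0)) - 371 = 2*0*(-2 + 0) - 371 = 2*0*(-2) - 371 = 0 - 371 = -371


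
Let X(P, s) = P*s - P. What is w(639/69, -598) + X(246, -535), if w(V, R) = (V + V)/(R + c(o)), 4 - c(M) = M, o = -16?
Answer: -876447045/6647 ≈ -1.3186e+5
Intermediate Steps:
c(M) = 4 - M
X(P, s) = -P + P*s
w(V, R) = 2*V/(20 + R) (w(V, R) = (V + V)/(R + (4 - 1*(-16))) = (2*V)/(R + (4 + 16)) = (2*V)/(R + 20) = (2*V)/(20 + R) = 2*V/(20 + R))
w(639/69, -598) + X(246, -535) = 2*(639/69)/(20 - 598) + 246*(-1 - 535) = 2*(639*(1/69))/(-578) + 246*(-536) = 2*(213/23)*(-1/578) - 131856 = -213/6647 - 131856 = -876447045/6647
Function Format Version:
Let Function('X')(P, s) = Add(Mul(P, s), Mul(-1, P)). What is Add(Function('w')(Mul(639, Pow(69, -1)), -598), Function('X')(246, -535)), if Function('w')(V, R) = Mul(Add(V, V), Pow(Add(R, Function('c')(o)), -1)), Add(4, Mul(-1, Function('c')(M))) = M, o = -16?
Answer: Rational(-876447045, 6647) ≈ -1.3186e+5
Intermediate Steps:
Function('c')(M) = Add(4, Mul(-1, M))
Function('X')(P, s) = Add(Mul(-1, P), Mul(P, s))
Function('w')(V, R) = Mul(2, V, Pow(Add(20, R), -1)) (Function('w')(V, R) = Mul(Add(V, V), Pow(Add(R, Add(4, Mul(-1, -16))), -1)) = Mul(Mul(2, V), Pow(Add(R, Add(4, 16)), -1)) = Mul(Mul(2, V), Pow(Add(R, 20), -1)) = Mul(Mul(2, V), Pow(Add(20, R), -1)) = Mul(2, V, Pow(Add(20, R), -1)))
Add(Function('w')(Mul(639, Pow(69, -1)), -598), Function('X')(246, -535)) = Add(Mul(2, Mul(639, Pow(69, -1)), Pow(Add(20, -598), -1)), Mul(246, Add(-1, -535))) = Add(Mul(2, Mul(639, Rational(1, 69)), Pow(-578, -1)), Mul(246, -536)) = Add(Mul(2, Rational(213, 23), Rational(-1, 578)), -131856) = Add(Rational(-213, 6647), -131856) = Rational(-876447045, 6647)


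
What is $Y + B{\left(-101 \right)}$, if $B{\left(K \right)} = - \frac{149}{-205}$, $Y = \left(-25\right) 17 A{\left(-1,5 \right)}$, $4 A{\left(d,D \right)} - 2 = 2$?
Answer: $- \frac{86976}{205} \approx -424.27$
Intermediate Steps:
$A{\left(d,D \right)} = 1$ ($A{\left(d,D \right)} = \frac{1}{2} + \frac{1}{4} \cdot 2 = \frac{1}{2} + \frac{1}{2} = 1$)
$Y = -425$ ($Y = \left(-25\right) 17 \cdot 1 = \left(-425\right) 1 = -425$)
$B{\left(K \right)} = \frac{149}{205}$ ($B{\left(K \right)} = \left(-149\right) \left(- \frac{1}{205}\right) = \frac{149}{205}$)
$Y + B{\left(-101 \right)} = -425 + \frac{149}{205} = - \frac{86976}{205}$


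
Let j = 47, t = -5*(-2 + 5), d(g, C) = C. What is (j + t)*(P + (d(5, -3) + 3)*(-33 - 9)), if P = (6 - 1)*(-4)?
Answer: -640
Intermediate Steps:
t = -15 (t = -5*3 = -15)
P = -20 (P = 5*(-4) = -20)
(j + t)*(P + (d(5, -3) + 3)*(-33 - 9)) = (47 - 15)*(-20 + (-3 + 3)*(-33 - 9)) = 32*(-20 + 0*(-42)) = 32*(-20 + 0) = 32*(-20) = -640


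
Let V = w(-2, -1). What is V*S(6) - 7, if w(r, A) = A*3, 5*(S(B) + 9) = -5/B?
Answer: 41/2 ≈ 20.500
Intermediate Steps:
S(B) = -9 - 1/B (S(B) = -9 + (-5/B)/5 = -9 - 1/B)
w(r, A) = 3*A
V = -3 (V = 3*(-1) = -3)
V*S(6) - 7 = -3*(-9 - 1/6) - 7 = -3*(-55/6) - 7 = 55/2 - 7 = 41/2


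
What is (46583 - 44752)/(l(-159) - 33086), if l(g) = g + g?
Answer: -1831/33404 ≈ -0.054814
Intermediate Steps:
l(g) = 2*g
(46583 - 44752)/(l(-159) - 33086) = (46583 - 44752)/(2*(-159) - 33086) = 1831/(-318 - 33086) = 1831/(-33404) = 1831*(-1/33404) = -1831/33404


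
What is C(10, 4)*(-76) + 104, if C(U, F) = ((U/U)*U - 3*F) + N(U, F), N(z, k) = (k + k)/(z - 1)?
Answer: 1696/9 ≈ 188.44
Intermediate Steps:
N(z, k) = 2*k/(-1 + z) (N(z, k) = (2*k)/(-1 + z) = 2*k/(-1 + z))
C(U, F) = U - 3*F + 2*F/(-1 + U) (C(U, F) = ((U/U)*U - 3*F) + 2*F/(-1 + U) = (1*U - 3*F) + 2*F/(-1 + U) = (U - 3*F) + 2*F/(-1 + U) = U - 3*F + 2*F/(-1 + U))
C(10, 4)*(-76) + 104 = ((2*4 + (-1 + 10)*(10 - 3*4))/(-1 + 10))*(-76) + 104 = ((8 + 9*(10 - 12))/9)*(-76) + 104 = ((8 + 9*(-2))/9)*(-76) + 104 = ((8 - 18)/9)*(-76) + 104 = ((⅑)*(-10))*(-76) + 104 = -10/9*(-76) + 104 = 760/9 + 104 = 1696/9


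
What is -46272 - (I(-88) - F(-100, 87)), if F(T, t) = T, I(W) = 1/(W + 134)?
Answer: -2133113/46 ≈ -46372.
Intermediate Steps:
I(W) = 1/(134 + W)
-46272 - (I(-88) - F(-100, 87)) = -46272 - (1/(134 - 88) - 1*(-100)) = -46272 - (1/46 + 100) = -46272 - 1*4601/46 = -46272 - 4601/46 = -2133113/46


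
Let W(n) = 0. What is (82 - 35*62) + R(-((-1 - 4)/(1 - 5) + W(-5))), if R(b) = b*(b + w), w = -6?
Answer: -33263/16 ≈ -2078.9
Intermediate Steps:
R(b) = b*(-6 + b) (R(b) = b*(b - 6) = b*(-6 + b))
(82 - 35*62) + R(-((-1 - 4)/(1 - 5) + W(-5))) = (82 - 35*62) + (-((-1 - 4)/(1 - 5) + 0))*(-6 - ((-1 - 4)/(1 - 5) + 0)) = (82 - 2170) + (-(-5/(-4) + 0))*(-6 - (-5/(-4) + 0)) = -2088 + (-(-5*(-¼) + 0))*(-6 - (-5*(-¼) + 0)) = -2088 + (-(5/4 + 0))*(-6 - (5/4 + 0)) = -2088 + (-1*5/4)*(-6 - 1*5/4) = -2088 - 5*(-6 - 5/4)/4 = -2088 - 5/4*(-29/4) = -2088 + 145/16 = -33263/16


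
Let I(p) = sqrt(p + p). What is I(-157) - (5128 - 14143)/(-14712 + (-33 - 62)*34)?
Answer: -9015/17942 + I*sqrt(314) ≈ -0.50245 + 17.72*I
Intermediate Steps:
I(p) = sqrt(2)*sqrt(p) (I(p) = sqrt(2*p) = sqrt(2)*sqrt(p))
I(-157) - (5128 - 14143)/(-14712 + (-33 - 62)*34) = sqrt(2)*sqrt(-157) - (5128 - 14143)/(-14712 + (-33 - 62)*34) = sqrt(2)*(I*sqrt(157)) - (-9015)/(-14712 - 95*34) = I*sqrt(314) - (-9015)/(-14712 - 3230) = I*sqrt(314) - (-9015)/(-17942) = I*sqrt(314) - (-9015)*(-1)/17942 = I*sqrt(314) - 1*9015/17942 = I*sqrt(314) - 9015/17942 = -9015/17942 + I*sqrt(314)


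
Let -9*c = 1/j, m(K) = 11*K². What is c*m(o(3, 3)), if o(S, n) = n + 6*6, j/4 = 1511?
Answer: -1859/6044 ≈ -0.30758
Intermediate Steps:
j = 6044 (j = 4*1511 = 6044)
o(S, n) = 36 + n (o(S, n) = n + 36 = 36 + n)
c = -1/54396 (c = -⅑/6044 = -⅑*1/6044 = -1/54396 ≈ -1.8384e-5)
c*m(o(3, 3)) = -11*(36 + 3)²/54396 = -11*39²/54396 = -11*1521/54396 = -1/54396*16731 = -1859/6044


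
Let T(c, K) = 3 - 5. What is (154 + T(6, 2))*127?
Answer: 19304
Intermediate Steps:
T(c, K) = -2
(154 + T(6, 2))*127 = (154 - 2)*127 = 152*127 = 19304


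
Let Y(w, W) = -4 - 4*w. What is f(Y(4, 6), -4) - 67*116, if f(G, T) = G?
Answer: -7792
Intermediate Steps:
f(Y(4, 6), -4) - 67*116 = (-4 - 4*4) - 67*116 = (-4 - 16) - 7772 = -20 - 7772 = -7792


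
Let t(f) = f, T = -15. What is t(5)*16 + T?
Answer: 65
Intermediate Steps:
t(5)*16 + T = 5*16 - 15 = 80 - 15 = 65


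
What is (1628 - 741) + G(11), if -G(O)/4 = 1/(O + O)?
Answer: 9755/11 ≈ 886.82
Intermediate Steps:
G(O) = -2/O (G(O) = -4/(O + O) = -4*1/(2*O) = -2/O)
(1628 - 741) + G(11) = (1628 - 741) - 2/11 = 887 - 2*1/11 = 887 - 2/11 = 9755/11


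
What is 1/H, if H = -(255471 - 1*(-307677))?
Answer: -1/563148 ≈ -1.7757e-6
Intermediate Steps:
H = -563148 (H = -(255471 + 307677) = -1*563148 = -563148)
1/H = 1/(-563148) = -1/563148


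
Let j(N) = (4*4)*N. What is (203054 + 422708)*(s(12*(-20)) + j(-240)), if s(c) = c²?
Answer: 33640965120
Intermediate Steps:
j(N) = 16*N
(203054 + 422708)*(s(12*(-20)) + j(-240)) = (203054 + 422708)*((12*(-20))² + 16*(-240)) = 625762*((-240)² - 3840) = 625762*(57600 - 3840) = 625762*53760 = 33640965120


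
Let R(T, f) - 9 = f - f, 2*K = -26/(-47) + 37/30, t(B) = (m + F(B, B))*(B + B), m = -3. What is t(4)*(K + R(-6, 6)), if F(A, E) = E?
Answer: 55798/705 ≈ 79.146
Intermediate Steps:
t(B) = 2*B*(-3 + B) (t(B) = (-3 + B)*(B + B) = (-3 + B)*(2*B) = 2*B*(-3 + B))
K = 2519/2820 (K = (-26/(-47) + 37/30)/2 = (-26*(-1/47) + 37*(1/30))/2 = (26/47 + 37/30)/2 = (½)*(2519/1410) = 2519/2820 ≈ 0.89326)
R(T, f) = 9 (R(T, f) = 9 + (f - f) = 9 + 0 = 9)
t(4)*(K + R(-6, 6)) = (2*4*(-3 + 4))*(2519/2820 + 9) = (2*4*1)*(27899/2820) = 8*(27899/2820) = 55798/705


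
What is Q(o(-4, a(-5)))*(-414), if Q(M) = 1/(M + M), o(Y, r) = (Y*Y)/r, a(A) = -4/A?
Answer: -207/20 ≈ -10.350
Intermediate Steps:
o(Y, r) = Y**2/r
Q(M) = 1/(2*M)
Q(o(-4, a(-5)))*(-414) = (1/(2*(((-4)**2/((-4/(-5)))))))*(-414) = (1/(2*((16/((-4*(-1/5)))))))*(-414) = (1/(2*((16/(4/5)))))*(-414) = (1/(2*((16*(5/4)))))*(-414) = ((1/2)/20)*(-414) = ((1/2)*(1/20))*(-414) = (1/40)*(-414) = -207/20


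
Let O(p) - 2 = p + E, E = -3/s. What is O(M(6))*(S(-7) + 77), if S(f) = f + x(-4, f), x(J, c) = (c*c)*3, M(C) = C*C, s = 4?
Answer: 32333/4 ≈ 8083.3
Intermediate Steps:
M(C) = C²
E = -¾ (E = -3/4 = -3*¼ = -¾ ≈ -0.75000)
x(J, c) = 3*c² (x(J, c) = c²*3 = 3*c²)
S(f) = f + 3*f²
O(p) = 5/4 + p (O(p) = 2 + (p - ¾) = 2 + (-¾ + p) = 5/4 + p)
O(M(6))*(S(-7) + 77) = (5/4 + 6²)*(-7*(1 + 3*(-7)) + 77) = (5/4 + 36)*(-7*(1 - 21) + 77) = 149*(-7*(-20) + 77)/4 = 149*(140 + 77)/4 = (149/4)*217 = 32333/4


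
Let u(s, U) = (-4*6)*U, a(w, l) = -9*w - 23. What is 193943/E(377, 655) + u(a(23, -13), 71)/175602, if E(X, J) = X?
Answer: 5676022713/11033659 ≈ 514.43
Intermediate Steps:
a(w, l) = -23 - 9*w
u(s, U) = -24*U
193943/E(377, 655) + u(a(23, -13), 71)/175602 = 193943/377 - 24*71/175602 = 193943*(1/377) - 1704*1/175602 = 193943/377 - 284/29267 = 5676022713/11033659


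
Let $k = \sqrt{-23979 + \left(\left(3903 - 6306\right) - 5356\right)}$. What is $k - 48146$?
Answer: $-48146 + i \sqrt{31738} \approx -48146.0 + 178.15 i$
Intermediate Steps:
$k = i \sqrt{31738}$ ($k = \sqrt{-23979 - 7759} = \sqrt{-31738} = i \sqrt{31738} \approx 178.15 i$)
$k - 48146 = i \sqrt{31738} - 48146 = -48146 + i \sqrt{31738}$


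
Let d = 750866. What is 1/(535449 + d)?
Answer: 1/1286315 ≈ 7.7741e-7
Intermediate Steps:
1/(535449 + d) = 1/(535449 + 750866) = 1/1286315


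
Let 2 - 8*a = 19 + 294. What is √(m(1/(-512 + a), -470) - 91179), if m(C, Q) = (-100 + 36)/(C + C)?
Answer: I*√73551 ≈ 271.2*I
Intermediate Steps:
a = -311/8 (a = ¼ - (19 + 294)/8 = ¼ - ⅛*313 = ¼ - 313/8 = -311/8 ≈ -38.875)
m(C, Q) = -32/C (m(C, Q) = -64*1/(2*C) = -32/C)
√(m(1/(-512 + a), -470) - 91179) = √(-32/(1/(-512 - 311/8)) - 91179) = √(-32/(1/(-4407/8)) - 91179) = √(-32/(-8/4407) - 91179) = √(-32*(-4407/8) - 91179) = √(17628 - 91179) = √(-73551) = I*√73551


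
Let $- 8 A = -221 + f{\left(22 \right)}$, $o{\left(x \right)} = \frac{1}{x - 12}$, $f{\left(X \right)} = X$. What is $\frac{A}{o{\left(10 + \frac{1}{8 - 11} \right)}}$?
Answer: $- \frac{1393}{24} \approx -58.042$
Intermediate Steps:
$o{\left(x \right)} = \frac{1}{-12 + x}$
$A = \frac{199}{8}$ ($A = - \frac{-221 + 22}{8} = \left(- \frac{1}{8}\right) \left(-199\right) = \frac{199}{8} \approx 24.875$)
$\frac{A}{o{\left(10 + \frac{1}{8 - 11} \right)}} = \frac{199}{8 \frac{1}{-12 + \left(10 + \frac{1}{8 - 11}\right)}} = \frac{199}{8 \frac{1}{-12 + \left(10 + \frac{1}{-3}\right)}} = \frac{199}{8 \frac{1}{-12 + \left(10 - \frac{1}{3}\right)}} = \frac{199}{8 \frac{1}{-12 + \frac{29}{3}}} = \frac{199}{8 \frac{1}{- \frac{7}{3}}} = \frac{199}{8 \left(- \frac{3}{7}\right)} = \frac{199}{8} \left(- \frac{7}{3}\right) = - \frac{1393}{24}$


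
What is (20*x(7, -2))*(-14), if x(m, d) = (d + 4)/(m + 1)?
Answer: -70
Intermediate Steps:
x(m, d) = (4 + d)/(1 + m)
(20*x(7, -2))*(-14) = (20*((4 - 2)/(1 + 7)))*(-14) = (20*(2/8))*(-14) = (20*((1/8)*2))*(-14) = (20*(1/4))*(-14) = 5*(-14) = -70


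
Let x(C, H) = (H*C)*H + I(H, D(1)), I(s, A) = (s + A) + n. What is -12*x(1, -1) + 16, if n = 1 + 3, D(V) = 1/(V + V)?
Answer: -38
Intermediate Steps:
D(V) = 1/(2*V)
n = 4
I(s, A) = 4 + A + s (I(s, A) = (s + A) + 4 = (A + s) + 4 = 4 + A + s)
x(C, H) = 9/2 + H + C*H² (x(C, H) = (H*C)*H + (4 + (½)/1 + H) = (C*H)*H + (4 + (½)*1 + H) = C*H² + (4 + ½ + H) = C*H² + (9/2 + H) = 9/2 + H + C*H²)
-12*x(1, -1) + 16 = -12*(9/2 - 1 + 1*(-1)²) + 16 = -12*(9/2 - 1 + 1*1) + 16 = -12*(9/2 - 1 + 1) + 16 = -12*9/2 + 16 = -54 + 16 = -38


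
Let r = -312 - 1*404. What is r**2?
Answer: 512656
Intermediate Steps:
r = -716 (r = -312 - 404 = -716)
r**2 = (-716)**2 = 512656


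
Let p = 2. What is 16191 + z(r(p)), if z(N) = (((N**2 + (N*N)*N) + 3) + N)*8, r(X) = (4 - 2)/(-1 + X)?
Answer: 16327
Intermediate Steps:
r(X) = 2/(-1 + X)
z(N) = 24 + 8*N + 8*N**2 + 8*N**3 (z(N) = (((N**2 + N**2*N) + 3) + N)*8 = (((N**2 + N**3) + 3) + N)*8 = ((3 + N**2 + N**3) + N)*8 = (3 + N + N**2 + N**3)*8 = 24 + 8*N + 8*N**2 + 8*N**3)
16191 + z(r(p)) = 16191 + (24 + 8*(2/(-1 + 2)) + 8*(2/(-1 + 2))**2 + 8*(2/(-1 + 2))**3) = 16191 + (24 + 8*(2/1) + 8*(2/1)**2 + 8*(2/1)**3) = 16191 + (24 + 8*(2*1) + 8*(2*1)**2 + 8*(2*1)**3) = 16191 + (24 + 8*2 + 8*2**2 + 8*2**3) = 16191 + (24 + 16 + 8*4 + 8*8) = 16191 + (24 + 16 + 32 + 64) = 16191 + 136 = 16327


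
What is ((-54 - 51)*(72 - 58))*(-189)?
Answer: 277830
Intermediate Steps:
((-54 - 51)*(72 - 58))*(-189) = -105*14*(-189) = -1470*(-189) = 277830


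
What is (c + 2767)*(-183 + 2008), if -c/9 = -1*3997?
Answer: 70700500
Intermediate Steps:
c = 35973 (c = -(-9)*3997 = -9*(-3997) = 35973)
(c + 2767)*(-183 + 2008) = (35973 + 2767)*(-183 + 2008) = 38740*1825 = 70700500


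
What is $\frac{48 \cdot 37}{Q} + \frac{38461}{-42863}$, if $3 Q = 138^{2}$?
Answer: $- \frac{14002145}{22674527} \approx -0.61753$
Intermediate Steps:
$Q = 6348$ ($Q = \frac{138^{2}}{3} = \frac{1}{3} \cdot 19044 = 6348$)
$\frac{48 \cdot 37}{Q} + \frac{38461}{-42863} = \frac{48 \cdot 37}{6348} + \frac{38461}{-42863} = 1776 \cdot \frac{1}{6348} + 38461 \left(- \frac{1}{42863}\right) = \frac{148}{529} - \frac{38461}{42863} = - \frac{14002145}{22674527}$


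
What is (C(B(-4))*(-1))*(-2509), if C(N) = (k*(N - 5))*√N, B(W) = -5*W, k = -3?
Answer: -225810*√5 ≈ -5.0493e+5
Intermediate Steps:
C(N) = √N*(15 - 3*N) (C(N) = (-3*(N - 5))*√N = (-3*(-5 + N))*√N = (15 - 3*N)*√N = √N*(15 - 3*N))
(C(B(-4))*(-1))*(-2509) = ((3*√(-5*(-4))*(5 - (-5)*(-4)))*(-1))*(-2509) = ((3*√20*(5 - 1*20))*(-1))*(-2509) = ((3*(2*√5)*(5 - 20))*(-1))*(-2509) = ((3*(2*√5)*(-15))*(-1))*(-2509) = (-90*√5*(-1))*(-2509) = (90*√5)*(-2509) = -225810*√5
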